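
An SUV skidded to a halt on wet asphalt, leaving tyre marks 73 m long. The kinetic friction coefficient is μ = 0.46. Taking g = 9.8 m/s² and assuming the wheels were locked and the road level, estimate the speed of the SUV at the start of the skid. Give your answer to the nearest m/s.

Initial speed ≈ 26 m/s

Deceleration a = μg = 0.46 × 9.8 = 4.508 m/s².
v = √(2a·d) = √(2 × 4.508 × 73) = √658.168 = 25.6548 m/s.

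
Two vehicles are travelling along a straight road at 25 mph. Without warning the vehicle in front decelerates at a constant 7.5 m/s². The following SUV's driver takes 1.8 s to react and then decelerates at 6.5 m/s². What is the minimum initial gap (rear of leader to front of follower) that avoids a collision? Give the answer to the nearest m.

Minimum gap ≈ 21 m

25 mph × 0.44704 = 11.1760 m/s.
Leader travels v²/(2a_L) = 124.903 / 15.000 = 8.327 m before stopping.
Follower covers v·t_r = 11.1760 × 1.8 = 20.117 m while reacting, then v²/(2a_F) = 124.903 / 13.000 = 9.608 m while braking, for a total of 20.117 + 9.608 = 29.725 m.
Since a_F ≤ a_L and the follower starts braking later, the follower is never slower than the leader, so the closest approach is when both have stopped.
Minimum gap = 29.725 − 8.327 = 21.398 m.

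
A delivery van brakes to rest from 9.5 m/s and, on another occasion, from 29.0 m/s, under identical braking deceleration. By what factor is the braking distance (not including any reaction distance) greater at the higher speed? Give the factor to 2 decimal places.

Braking distance d = v²/(2a), so with a fixed, d ∝ v².
Factor = (29.0/9.5)² = 3.0526² = 9.3184.

Factor ≈ 9.32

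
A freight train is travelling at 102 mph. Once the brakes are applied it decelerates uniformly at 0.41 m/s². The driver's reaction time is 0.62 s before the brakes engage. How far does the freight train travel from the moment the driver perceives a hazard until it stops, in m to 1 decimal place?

Total stopping distance ≈ 2563.9 m

102 mph × 0.44704 = 45.5981 m/s.
Reaction distance = v·t_r = 45.5981 × 0.62 = 28.271 m.
Braking distance = v²/(2a) = 45.5981² / (2 × 0.410) = 2079.187 / 0.820 = 2535.594 m.
Total = 28.271 + 2535.594 = 2563.865 m.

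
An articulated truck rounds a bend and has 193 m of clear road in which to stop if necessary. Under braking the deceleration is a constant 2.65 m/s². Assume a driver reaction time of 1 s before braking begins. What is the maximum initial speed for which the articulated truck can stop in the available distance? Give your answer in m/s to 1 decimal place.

Maximum speed ≈ 29.4 m/s

Stopping distance: v·t_r + v²/(2a) = 193 with t_r = 1 s and a = 2.650 m/s².
So v² + 5.300 v − 1022.90 = 0.
Positive root: v = −a·t_r + √((a·t_r)² + 2a·d) = −2.650 + √(7.022 + 1022.90) = 29.4424 m/s.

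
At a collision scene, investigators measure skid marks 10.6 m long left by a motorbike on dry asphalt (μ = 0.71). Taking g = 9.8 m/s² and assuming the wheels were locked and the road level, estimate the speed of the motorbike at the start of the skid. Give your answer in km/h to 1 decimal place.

Deceleration a = μg = 0.71 × 9.8 = 6.958 m/s².
v = √(2a·d) = √(2 × 6.958 × 10.6) = √147.510 = 12.1454 m/s.
= 12.1454 × 3.6 = 43.723 km/h.

Initial speed ≈ 43.7 km/h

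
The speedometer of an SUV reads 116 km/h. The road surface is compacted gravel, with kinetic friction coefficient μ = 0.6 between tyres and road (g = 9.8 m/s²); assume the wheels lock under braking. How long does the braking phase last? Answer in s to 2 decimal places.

Braking time ≈ 5.48 s

116 km/h ÷ 3.6 = 32.2222 m/s.
a = μg = 0.6 × 9.8 = 5.880 m/s².
Braking time = v/a = 32.2222 / 5.880 = 5.480 s.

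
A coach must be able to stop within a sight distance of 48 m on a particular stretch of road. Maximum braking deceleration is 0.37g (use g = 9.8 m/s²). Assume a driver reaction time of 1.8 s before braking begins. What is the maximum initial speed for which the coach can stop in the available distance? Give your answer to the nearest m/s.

Maximum speed ≈ 13 m/s

a = 0.37 × 9.8 = 3.626 m/s².
Stopping distance: v·t_r + v²/(2a) = 48 with t_r = 1.8 s and a = 3.626 m/s².
So v² + 13.054 v − 348.10 = 0.
Positive root: v = −a·t_r + √((a·t_r)² + 2a·d) = −6.527 + √(42.602 + 348.10) = 13.2392 m/s.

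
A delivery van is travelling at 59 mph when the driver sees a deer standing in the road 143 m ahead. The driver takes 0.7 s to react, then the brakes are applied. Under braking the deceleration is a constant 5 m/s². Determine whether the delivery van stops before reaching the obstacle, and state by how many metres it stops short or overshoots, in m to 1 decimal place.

Yes — it stops 55.0 m short of the obstacle

59 mph × 0.44704 = 26.3754 m/s.
Reaction distance = 26.3754 × 0.7 = 18.463 m.
Braking distance = v²/(2a) = 695.662 / 10.000 = 69.566 m.
Total stopping distance = 18.463 + 69.566 = 88.029 m, vs 143 m available — it stops with 143 − 88.029 = 54.971 m to spare.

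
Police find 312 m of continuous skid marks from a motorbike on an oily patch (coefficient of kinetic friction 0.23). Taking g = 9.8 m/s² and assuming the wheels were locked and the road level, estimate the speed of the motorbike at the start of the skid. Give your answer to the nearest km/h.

Deceleration a = μg = 0.23 × 9.8 = 2.254 m/s².
v = √(2a·d) = √(2 × 2.254 × 312) = √1406.496 = 37.5033 m/s.
= 37.5033 × 3.6 = 135.012 km/h.

Initial speed ≈ 135 km/h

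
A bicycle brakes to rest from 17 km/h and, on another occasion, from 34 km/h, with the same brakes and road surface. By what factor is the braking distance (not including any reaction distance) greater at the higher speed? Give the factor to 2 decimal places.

Braking distance d = v²/(2a), so with a fixed, d ∝ v².
Factor = (34/17)² = 2.0000² = 4.0000.

Factor ≈ 4.00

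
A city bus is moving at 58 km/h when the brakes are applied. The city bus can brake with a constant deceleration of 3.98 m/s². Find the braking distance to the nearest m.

Braking distance ≈ 33 m

58 km/h ÷ 3.6 = 16.1111 m/s.
Braking distance = v²/(2a) = 16.1111² / (2 × 3.980) = 259.568 / 7.960 = 32.609 m.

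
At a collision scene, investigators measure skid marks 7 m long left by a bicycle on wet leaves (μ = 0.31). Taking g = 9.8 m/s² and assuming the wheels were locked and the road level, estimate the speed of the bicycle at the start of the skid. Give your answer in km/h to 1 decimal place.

Initial speed ≈ 23.5 km/h

Deceleration a = μg = 0.31 × 9.8 = 3.038 m/s².
v = √(2a·d) = √(2 × 3.038 × 7) = √42.532 = 6.5217 m/s.
= 6.5217 × 3.6 = 23.478 km/h.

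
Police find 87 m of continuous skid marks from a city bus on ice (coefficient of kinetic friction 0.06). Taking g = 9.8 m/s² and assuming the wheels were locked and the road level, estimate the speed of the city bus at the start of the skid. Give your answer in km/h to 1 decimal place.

Initial speed ≈ 36.4 km/h

Deceleration a = μg = 0.06 × 9.8 = 0.588 m/s².
v = √(2a·d) = √(2 × 0.588 × 87) = √102.312 = 10.1149 m/s.
= 10.1149 × 3.6 = 36.414 km/h.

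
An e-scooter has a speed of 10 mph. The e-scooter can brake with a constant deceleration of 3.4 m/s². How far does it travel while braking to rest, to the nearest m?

Braking distance ≈ 3 m

10 mph × 0.44704 = 4.4704 m/s.
Braking distance = v²/(2a) = 4.4704² / (2 × 3.400) = 19.984 / 6.800 = 2.939 m.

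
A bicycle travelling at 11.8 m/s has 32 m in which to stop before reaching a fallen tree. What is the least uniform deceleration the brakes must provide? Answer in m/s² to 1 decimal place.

Required deceleration ≈ 2.2 m/s²

v² = 2a·d ⇒ a = v²/(2d) = 11.8000² / (2 × 32.000) = 139.240 / 64.000 = 2.1756 m/s².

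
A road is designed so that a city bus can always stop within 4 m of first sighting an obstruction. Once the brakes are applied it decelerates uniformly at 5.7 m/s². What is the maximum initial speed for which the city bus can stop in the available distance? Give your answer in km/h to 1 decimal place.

Maximum speed ≈ 24.3 km/h

v²/(2a) = d ⇒ v = √(2 × 5.700 × 4) = √45.60 = 6.7528 m/s.
6.7528 m/s × 3.6 = 24.310 km/h.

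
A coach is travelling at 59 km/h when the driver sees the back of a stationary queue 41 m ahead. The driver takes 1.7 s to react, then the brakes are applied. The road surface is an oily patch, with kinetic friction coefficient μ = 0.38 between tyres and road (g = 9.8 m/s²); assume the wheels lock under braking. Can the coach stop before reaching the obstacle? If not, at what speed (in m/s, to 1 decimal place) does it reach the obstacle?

59 km/h ÷ 3.6 = 16.3889 m/s.
a = μg = 0.38 × 9.8 = 3.724 m/s².
Reaction distance = 16.3889 × 1.7 = 27.861 m.
Braking distance needed to stop: v²/(2a) = 268.596 / 7.448 = 36.063 m, so total needed = 27.861 + 36.063 = 63.924 m > 41 m — it cannot stop.
Distance remaining when braking begins: 41 − 27.861 = 13.139 m.
v² = v₀² − 2a·d = 268.596 − 2 × 3.724 × 13.139 = 170.737 m²/s².
v = √170.737 = 13.067 m/s.

No — it strikes the obstacle at 13.1 m/s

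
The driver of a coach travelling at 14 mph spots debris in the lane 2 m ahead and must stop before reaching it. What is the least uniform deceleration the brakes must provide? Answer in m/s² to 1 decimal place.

Required deceleration ≈ 9.8 m/s²

14 mph × 0.44704 = 6.2586 m/s.
v² = 2a·d ⇒ a = v²/(2d) = 6.2586² / (2 × 2.000) = 39.170 / 4.000 = 9.7925 m/s².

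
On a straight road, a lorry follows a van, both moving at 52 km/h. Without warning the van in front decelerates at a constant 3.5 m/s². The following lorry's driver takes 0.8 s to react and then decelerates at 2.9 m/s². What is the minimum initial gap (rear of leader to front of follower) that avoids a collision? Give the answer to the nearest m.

52 km/h ÷ 3.6 = 14.4444 m/s.
Leader travels v²/(2a_L) = 208.641 / 7.000 = 29.806 m before stopping.
Follower covers v·t_r = 14.4444 × 0.8 = 11.556 m while reacting, then v²/(2a_F) = 208.641 / 5.800 = 35.973 m while braking, for a total of 11.556 + 35.973 = 47.529 m.
Since a_F ≤ a_L and the follower starts braking later, the follower is never slower than the leader, so the closest approach is when both have stopped.
Minimum gap = 47.529 − 29.806 = 17.723 m.

Minimum gap ≈ 18 m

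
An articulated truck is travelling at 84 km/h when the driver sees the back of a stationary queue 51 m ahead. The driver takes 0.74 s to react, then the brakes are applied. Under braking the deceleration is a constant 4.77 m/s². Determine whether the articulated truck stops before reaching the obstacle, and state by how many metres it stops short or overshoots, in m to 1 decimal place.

No — it overshoots by 23.3 m

84 km/h ÷ 3.6 = 23.3333 m/s.
Reaction distance = 23.3333 × 0.74 = 17.267 m.
Braking distance = v²/(2a) = 544.443 / 9.540 = 57.069 m.
Total stopping distance = 17.267 + 57.069 = 74.336 m, vs 51 m available — it cannot stop in time and overshoots by 74.336 − 51 = 23.336 m.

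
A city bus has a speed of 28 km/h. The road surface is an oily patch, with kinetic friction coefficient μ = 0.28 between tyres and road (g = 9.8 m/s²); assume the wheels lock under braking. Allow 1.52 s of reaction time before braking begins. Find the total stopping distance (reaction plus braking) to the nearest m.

Total stopping distance ≈ 23 m

28 km/h ÷ 3.6 = 7.7778 m/s.
a = μg = 0.28 × 9.8 = 2.744 m/s².
Reaction distance = v·t_r = 7.7778 × 1.52 = 11.822 m.
Braking distance = v²/(2a) = 7.7778² / (2 × 2.744) = 60.494 / 5.488 = 11.023 m.
Total = 11.822 + 11.023 = 22.845 m.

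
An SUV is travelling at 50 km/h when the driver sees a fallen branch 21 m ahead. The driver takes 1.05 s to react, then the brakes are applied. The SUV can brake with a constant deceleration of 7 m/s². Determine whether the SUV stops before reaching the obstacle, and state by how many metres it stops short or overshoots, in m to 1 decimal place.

50 km/h ÷ 3.6 = 13.8889 m/s.
Reaction distance = 13.8889 × 1.05 = 14.583 m.
Braking distance = v²/(2a) = 192.902 / 14.000 = 13.779 m.
Total stopping distance = 14.583 + 13.779 = 28.362 m, vs 21 m available — it cannot stop in time and overshoots by 28.362 − 21 = 7.362 m.

No — it overshoots by 7.4 m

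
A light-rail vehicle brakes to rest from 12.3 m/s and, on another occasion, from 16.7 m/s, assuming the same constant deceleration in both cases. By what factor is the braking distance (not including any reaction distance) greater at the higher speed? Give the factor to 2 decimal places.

Braking distance d = v²/(2a), so with a fixed, d ∝ v².
Factor = (16.7/12.3)² = 1.3577² = 1.8433.

Factor ≈ 1.84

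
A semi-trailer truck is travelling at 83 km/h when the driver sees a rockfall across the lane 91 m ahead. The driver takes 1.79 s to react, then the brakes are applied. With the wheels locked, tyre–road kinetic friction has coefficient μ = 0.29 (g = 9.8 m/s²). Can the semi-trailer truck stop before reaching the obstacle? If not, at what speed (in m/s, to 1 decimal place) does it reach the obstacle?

No — it strikes the obstacle at 15.8 m/s

83 km/h ÷ 3.6 = 23.0556 m/s.
a = μg = 0.29 × 9.8 = 2.842 m/s².
Reaction distance = 23.0556 × 1.79 = 41.270 m.
Braking distance needed to stop: v²/(2a) = 531.561 / 5.684 = 93.519 m, so total needed = 41.270 + 93.519 = 134.789 m > 91 m — it cannot stop.
Distance remaining when braking begins: 91 − 41.270 = 49.730 m.
v² = v₀² − 2a·d = 531.561 − 2 × 2.842 × 49.730 = 248.896 m²/s².
v = √248.896 = 15.776 m/s.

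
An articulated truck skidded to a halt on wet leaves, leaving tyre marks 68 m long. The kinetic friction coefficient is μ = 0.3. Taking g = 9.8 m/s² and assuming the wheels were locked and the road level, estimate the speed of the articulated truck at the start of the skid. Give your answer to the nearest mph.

Initial speed ≈ 45 mph

Deceleration a = μg = 0.3 × 9.8 = 2.940 m/s².
v = √(2a·d) = √(2 × 2.940 × 68) = √399.840 = 19.9960 m/s.
= 19.9960 ÷ 0.44704 = 44.730 mph.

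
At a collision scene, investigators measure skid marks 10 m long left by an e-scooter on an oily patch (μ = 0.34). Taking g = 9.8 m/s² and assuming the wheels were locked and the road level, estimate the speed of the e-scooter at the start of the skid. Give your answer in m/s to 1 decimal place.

Deceleration a = μg = 0.34 × 9.8 = 3.332 m/s².
v = √(2a·d) = √(2 × 3.332 × 10) = √66.640 = 8.1633 m/s.

Initial speed ≈ 8.2 m/s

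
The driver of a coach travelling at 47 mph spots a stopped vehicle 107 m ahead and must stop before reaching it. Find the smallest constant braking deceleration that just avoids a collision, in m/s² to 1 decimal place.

Required deceleration ≈ 2.1 m/s²

47 mph × 0.44704 = 21.0109 m/s.
v² = 2a·d ⇒ a = v²/(2d) = 21.0109² / (2 × 107.000) = 441.458 / 214.000 = 2.0629 m/s².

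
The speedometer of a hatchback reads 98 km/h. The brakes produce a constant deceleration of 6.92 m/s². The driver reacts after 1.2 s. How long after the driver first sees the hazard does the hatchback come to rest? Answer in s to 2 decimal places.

98 km/h ÷ 3.6 = 27.2222 m/s.
Braking time = v/a = 27.2222 / 6.920 = 3.934 s.
Total = 1.2 + 3.934 = 5.134 s.

Total time ≈ 5.13 s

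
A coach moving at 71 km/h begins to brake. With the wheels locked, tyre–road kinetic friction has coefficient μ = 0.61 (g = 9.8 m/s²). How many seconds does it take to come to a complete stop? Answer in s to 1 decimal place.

Braking time ≈ 3.3 s

71 km/h ÷ 3.6 = 19.7222 m/s.
a = μg = 0.61 × 9.8 = 5.978 m/s².
Braking time = v/a = 19.7222 / 5.978 = 3.299 s.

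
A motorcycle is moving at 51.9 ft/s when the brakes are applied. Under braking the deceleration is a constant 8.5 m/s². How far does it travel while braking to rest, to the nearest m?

51.9 ft/s × 0.3048 = 15.8191 m/s.
Braking distance = v²/(2a) = 15.8191² / (2 × 8.500) = 250.244 / 17.000 = 14.720 m.

Braking distance ≈ 15 m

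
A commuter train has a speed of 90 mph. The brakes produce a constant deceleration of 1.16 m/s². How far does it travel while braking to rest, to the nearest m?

Braking distance ≈ 698 m

90 mph × 0.44704 = 40.2336 m/s.
Braking distance = v²/(2a) = 40.2336² / (2 × 1.160) = 1618.743 / 2.320 = 697.734 m.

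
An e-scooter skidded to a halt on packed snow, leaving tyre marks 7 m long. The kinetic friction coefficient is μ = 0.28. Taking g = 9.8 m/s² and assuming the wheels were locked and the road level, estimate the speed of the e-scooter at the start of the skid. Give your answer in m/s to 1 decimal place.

Deceleration a = μg = 0.28 × 9.8 = 2.744 m/s².
v = √(2a·d) = √(2 × 2.744 × 7) = √38.416 = 6.1981 m/s.

Initial speed ≈ 6.2 m/s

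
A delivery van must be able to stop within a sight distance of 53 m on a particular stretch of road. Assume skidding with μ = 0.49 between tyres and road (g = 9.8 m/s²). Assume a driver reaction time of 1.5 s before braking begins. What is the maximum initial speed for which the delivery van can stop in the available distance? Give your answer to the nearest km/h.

a = μg = 0.49 × 9.8 = 4.802 m/s².
Stopping distance: v·t_r + v²/(2a) = 53 with t_r = 1.5 s and a = 4.802 m/s².
So v² + 14.406 v − 509.01 = 0.
Positive root: v = −a·t_r + √((a·t_r)² + 2a·d) = −7.203 + √(51.883 + 509.01) = 16.4802 m/s.
16.4802 m/s × 3.6 = 59.329 km/h.

Maximum speed ≈ 59 km/h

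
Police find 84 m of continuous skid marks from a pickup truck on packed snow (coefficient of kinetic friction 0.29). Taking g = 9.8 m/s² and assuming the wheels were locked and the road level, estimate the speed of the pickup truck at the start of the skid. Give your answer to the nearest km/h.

Deceleration a = μg = 0.29 × 9.8 = 2.842 m/s².
v = √(2a·d) = √(2 × 2.842 × 84) = √477.456 = 21.8508 m/s.
= 21.8508 × 3.6 = 78.663 km/h.

Initial speed ≈ 79 km/h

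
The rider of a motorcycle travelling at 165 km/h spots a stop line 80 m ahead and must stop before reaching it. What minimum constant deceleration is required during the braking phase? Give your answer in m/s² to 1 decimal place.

Required deceleration ≈ 13.1 m/s²

165 km/h ÷ 3.6 = 45.8333 m/s.
v² = 2a·d ⇒ a = v²/(2d) = 45.8333² / (2 × 80.000) = 2100.691 / 160.000 = 13.1293 m/s².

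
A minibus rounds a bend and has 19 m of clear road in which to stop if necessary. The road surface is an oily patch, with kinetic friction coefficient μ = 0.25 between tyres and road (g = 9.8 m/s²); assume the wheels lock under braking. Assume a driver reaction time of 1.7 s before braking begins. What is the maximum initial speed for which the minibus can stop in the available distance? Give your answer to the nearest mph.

Maximum speed ≈ 14 mph

a = μg = 0.25 × 9.8 = 2.450 m/s².
Stopping distance: v·t_r + v²/(2a) = 19 with t_r = 1.7 s and a = 2.450 m/s².
So v² + 8.330 v − 93.10 = 0.
Positive root: v = −a·t_r + √((a·t_r)² + 2a·d) = −4.165 + √(17.347 + 93.10) = 6.3444 m/s.
6.3444 m/s ÷ 0.44704 = 14.192 mph.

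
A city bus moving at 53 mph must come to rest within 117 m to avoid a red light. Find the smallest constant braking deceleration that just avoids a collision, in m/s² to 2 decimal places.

Required deceleration ≈ 2.40 m/s²

53 mph × 0.44704 = 23.6931 m/s.
v² = 2a·d ⇒ a = v²/(2d) = 23.6931² / (2 × 117.000) = 561.363 / 234.000 = 2.3990 m/s².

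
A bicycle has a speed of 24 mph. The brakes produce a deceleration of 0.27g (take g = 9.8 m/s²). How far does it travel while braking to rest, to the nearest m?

Braking distance ≈ 22 m

24 mph × 0.44704 = 10.7290 m/s.
a = 0.27 × 9.8 = 2.646 m/s².
Braking distance = v²/(2a) = 10.7290² / (2 × 2.646) = 115.111 / 5.292 = 21.752 m.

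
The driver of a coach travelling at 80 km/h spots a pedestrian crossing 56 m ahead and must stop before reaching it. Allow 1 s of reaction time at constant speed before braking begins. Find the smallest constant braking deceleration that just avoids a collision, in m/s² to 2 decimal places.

80 km/h ÷ 3.6 = 22.2222 m/s.
Distance covered during reaction = 22.2222 × 1 = 22.222 m.
Distance available for braking: 56 − 22.222 = 33.778 m.
v² = 2a·d ⇒ a = v²/(2d) = 22.2222² / (2 × 33.778) = 493.826 / 67.556 = 7.3099 m/s².

Required deceleration ≈ 7.31 m/s²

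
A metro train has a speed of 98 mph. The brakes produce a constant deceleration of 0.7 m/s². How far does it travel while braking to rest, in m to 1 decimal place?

Braking distance ≈ 1370.9 m

98 mph × 0.44704 = 43.8099 m/s.
Braking distance = v²/(2a) = 43.8099² / (2 × 0.700) = 1919.307 / 1.400 = 1370.934 m.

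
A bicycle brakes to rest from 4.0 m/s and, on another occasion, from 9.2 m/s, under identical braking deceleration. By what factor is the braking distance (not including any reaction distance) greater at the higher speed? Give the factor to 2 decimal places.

Factor ≈ 5.29

Braking distance d = v²/(2a), so with a fixed, d ∝ v².
Factor = (9.2/4.0)² = 2.3000² = 5.2900.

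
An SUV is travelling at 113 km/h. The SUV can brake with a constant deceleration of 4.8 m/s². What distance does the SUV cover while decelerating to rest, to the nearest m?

Braking distance ≈ 103 m

113 km/h ÷ 3.6 = 31.3889 m/s.
Braking distance = v²/(2a) = 31.3889² / (2 × 4.800) = 985.263 / 9.600 = 102.632 m.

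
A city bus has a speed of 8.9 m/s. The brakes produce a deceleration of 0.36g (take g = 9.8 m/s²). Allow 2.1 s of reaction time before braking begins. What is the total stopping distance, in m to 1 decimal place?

Total stopping distance ≈ 29.9 m

a = 0.36 × 9.8 = 3.528 m/s².
Reaction distance = v·t_r = 8.9000 × 2.1 = 18.690 m.
Braking distance = v²/(2a) = 8.9000² / (2 × 3.528) = 79.210 / 7.056 = 11.226 m.
Total = 18.690 + 11.226 = 29.916 m.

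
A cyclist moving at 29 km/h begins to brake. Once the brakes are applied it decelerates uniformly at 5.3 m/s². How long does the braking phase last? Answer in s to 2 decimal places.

Braking time ≈ 1.52 s

29 km/h ÷ 3.6 = 8.0556 m/s.
Braking time = v/a = 8.0556 / 5.300 = 1.520 s.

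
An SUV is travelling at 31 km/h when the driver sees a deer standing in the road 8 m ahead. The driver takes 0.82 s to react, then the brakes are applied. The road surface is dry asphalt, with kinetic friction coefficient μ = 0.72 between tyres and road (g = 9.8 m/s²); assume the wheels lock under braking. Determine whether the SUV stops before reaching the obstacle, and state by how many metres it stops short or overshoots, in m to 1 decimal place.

No — it overshoots by 4.3 m

31 km/h ÷ 3.6 = 8.6111 m/s.
a = μg = 0.72 × 9.8 = 7.056 m/s².
Reaction distance = 8.6111 × 0.82 = 7.061 m.
Braking distance = v²/(2a) = 74.151 / 14.112 = 5.254 m.
Total stopping distance = 7.061 + 5.254 = 12.315 m, vs 8 m available — it cannot stop in time and overshoots by 12.315 − 8 = 4.315 m.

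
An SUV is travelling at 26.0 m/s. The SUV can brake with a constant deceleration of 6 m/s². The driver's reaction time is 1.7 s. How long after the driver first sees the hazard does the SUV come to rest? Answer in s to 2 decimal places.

Total time ≈ 6.03 s

Braking time = v/a = 26.0000 / 6.000 = 4.333 s.
Total = 1.7 + 4.333 = 6.033 s.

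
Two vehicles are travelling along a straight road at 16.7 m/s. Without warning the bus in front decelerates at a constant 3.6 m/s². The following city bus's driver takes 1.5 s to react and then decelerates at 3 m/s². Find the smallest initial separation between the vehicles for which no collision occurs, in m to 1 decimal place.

Minimum gap ≈ 32.8 m

Leader travels v²/(2a_L) = 278.890 / 7.200 = 38.735 m before stopping.
Follower covers v·t_r = 16.7000 × 1.5 = 25.050 m while reacting, then v²/(2a_F) = 278.890 / 6.000 = 46.482 m while braking, for a total of 25.050 + 46.482 = 71.532 m.
Since a_F ≤ a_L and the follower starts braking later, the follower is never slower than the leader, so the closest approach is when both have stopped.
Minimum gap = 71.532 − 38.735 = 32.797 m.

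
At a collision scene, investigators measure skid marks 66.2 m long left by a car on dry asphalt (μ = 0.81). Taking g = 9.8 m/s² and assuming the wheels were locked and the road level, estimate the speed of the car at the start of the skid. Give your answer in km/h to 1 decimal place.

Initial speed ≈ 116.7 km/h

Deceleration a = μg = 0.81 × 9.8 = 7.938 m/s².
v = √(2a·d) = √(2 × 7.938 × 66.2) = √1050.991 = 32.4190 m/s.
= 32.4190 × 3.6 = 116.708 km/h.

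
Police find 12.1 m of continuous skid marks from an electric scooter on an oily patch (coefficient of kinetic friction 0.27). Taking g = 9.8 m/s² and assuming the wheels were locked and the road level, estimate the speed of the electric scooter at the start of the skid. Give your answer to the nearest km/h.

Deceleration a = μg = 0.27 × 9.8 = 2.646 m/s².
v = √(2a·d) = √(2 × 2.646 × 12.1) = √64.033 = 8.0021 m/s.
= 8.0021 × 3.6 = 28.808 km/h.

Initial speed ≈ 29 km/h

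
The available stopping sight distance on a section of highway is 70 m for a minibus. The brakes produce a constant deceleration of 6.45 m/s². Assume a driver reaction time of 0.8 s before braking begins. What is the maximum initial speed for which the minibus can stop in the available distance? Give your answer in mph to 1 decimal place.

Maximum speed ≈ 56.7 mph

Stopping distance: v·t_r + v²/(2a) = 70 with t_r = 0.8 s and a = 6.450 m/s².
So v² + 10.320 v − 903.00 = 0.
Positive root: v = −a·t_r + √((a·t_r)² + 2a·d) = −5.160 + √(26.626 + 903.00) = 25.3298 m/s.
25.3298 m/s ÷ 0.44704 = 56.661 mph.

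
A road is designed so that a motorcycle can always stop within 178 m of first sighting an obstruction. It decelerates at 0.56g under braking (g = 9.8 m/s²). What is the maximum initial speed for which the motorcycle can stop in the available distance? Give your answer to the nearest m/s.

Maximum speed ≈ 44 m/s

a = 0.56 × 9.8 = 5.488 m/s².
v²/(2a) = d ⇒ v = √(2 × 5.488 × 178) = √1953.73 = 44.2010 m/s.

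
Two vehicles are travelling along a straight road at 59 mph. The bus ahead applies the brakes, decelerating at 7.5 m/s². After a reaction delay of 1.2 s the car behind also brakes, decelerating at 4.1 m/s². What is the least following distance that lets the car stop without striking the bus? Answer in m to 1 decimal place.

59 mph × 0.44704 = 26.3754 m/s.
Leader travels v²/(2a_L) = 695.662 / 15.000 = 46.377 m before stopping.
Follower covers v·t_r = 26.3754 × 1.2 = 31.650 m while reacting, then v²/(2a_F) = 695.662 / 8.200 = 84.837 m while braking, for a total of 31.650 + 84.837 = 116.487 m.
Since a_F ≤ a_L and the follower starts braking later, the follower is never slower than the leader, so the closest approach is when both have stopped.
Minimum gap = 116.487 − 46.377 = 70.110 m.

Minimum gap ≈ 70.1 m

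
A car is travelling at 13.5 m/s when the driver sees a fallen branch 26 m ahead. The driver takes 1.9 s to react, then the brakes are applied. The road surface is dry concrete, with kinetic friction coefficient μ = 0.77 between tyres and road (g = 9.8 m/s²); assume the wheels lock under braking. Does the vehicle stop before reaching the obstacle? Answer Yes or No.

a = μg = 0.77 × 9.8 = 7.546 m/s².
Reaction distance = 13.5000 × 1.9 = 25.650 m.
Braking distance = v²/(2a) = 182.250 / 15.092 = 12.076 m.
Total stopping distance = 25.650 + 12.076 = 37.726 m, vs 26 m available — it cannot stop in time and overshoots by 37.726 − 26 = 11.726 m.

No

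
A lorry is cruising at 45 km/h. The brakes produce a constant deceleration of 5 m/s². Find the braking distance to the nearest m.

45 km/h ÷ 3.6 = 12.5000 m/s.
Braking distance = v²/(2a) = 12.5000² / (2 × 5.000) = 156.250 / 10.000 = 15.625 m.

Braking distance ≈ 16 m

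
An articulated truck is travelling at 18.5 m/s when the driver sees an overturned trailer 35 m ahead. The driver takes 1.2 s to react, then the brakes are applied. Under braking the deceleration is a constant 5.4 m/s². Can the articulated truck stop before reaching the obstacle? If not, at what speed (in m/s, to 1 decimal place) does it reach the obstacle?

No — it strikes the obstacle at 14.3 m/s

Reaction distance = 18.5000 × 1.2 = 22.200 m.
Braking distance needed to stop: v²/(2a) = 342.250 / 10.800 = 31.690 m, so total needed = 22.200 + 31.690 = 53.890 m > 35 m — it cannot stop.
Distance remaining when braking begins: 35 − 22.200 = 12.800 m.
v² = v₀² − 2a·d = 342.250 − 2 × 5.400 × 12.800 = 204.010 m²/s².
v = √204.010 = 14.283 m/s.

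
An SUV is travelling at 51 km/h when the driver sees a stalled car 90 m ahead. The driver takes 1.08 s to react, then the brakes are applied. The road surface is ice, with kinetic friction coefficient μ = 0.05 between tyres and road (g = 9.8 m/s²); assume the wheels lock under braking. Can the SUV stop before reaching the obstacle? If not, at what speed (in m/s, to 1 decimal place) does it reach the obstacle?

51 km/h ÷ 3.6 = 14.1667 m/s.
a = μg = 0.05 × 9.8 = 0.490 m/s².
Reaction distance = 14.1667 × 1.08 = 15.300 m.
Braking distance needed to stop: v²/(2a) = 200.695 / 0.980 = 204.791 m, so total needed = 15.300 + 204.791 = 220.091 m > 90 m — it cannot stop.
Distance remaining when braking begins: 90 − 15.300 = 74.700 m.
v² = v₀² − 2a·d = 200.695 − 2 × 0.490 × 74.700 = 127.489 m²/s².
v = √127.489 = 11.291 m/s.

No — it strikes the obstacle at 11.3 m/s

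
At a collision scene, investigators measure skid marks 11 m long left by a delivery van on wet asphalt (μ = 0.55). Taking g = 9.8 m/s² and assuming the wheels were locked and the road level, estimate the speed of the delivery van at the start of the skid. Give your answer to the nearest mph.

Deceleration a = μg = 0.55 × 9.8 = 5.390 m/s².
v = √(2a·d) = √(2 × 5.390 × 11) = √118.580 = 10.8894 m/s.
= 10.8894 ÷ 0.44704 = 24.359 mph.

Initial speed ≈ 24 mph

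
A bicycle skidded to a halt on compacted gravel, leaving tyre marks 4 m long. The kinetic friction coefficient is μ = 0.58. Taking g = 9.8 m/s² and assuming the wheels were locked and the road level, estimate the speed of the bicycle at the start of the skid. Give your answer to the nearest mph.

Deceleration a = μg = 0.58 × 9.8 = 5.684 m/s².
v = √(2a·d) = √(2 × 5.684 × 4) = √45.472 = 6.7433 m/s.
= 6.7433 ÷ 0.44704 = 15.084 mph.

Initial speed ≈ 15 mph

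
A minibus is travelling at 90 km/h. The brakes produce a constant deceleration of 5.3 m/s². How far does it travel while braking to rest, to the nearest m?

90 km/h ÷ 3.6 = 25.0000 m/s.
Braking distance = v²/(2a) = 25.0000² / (2 × 5.300) = 625.000 / 10.600 = 58.962 m.

Braking distance ≈ 59 m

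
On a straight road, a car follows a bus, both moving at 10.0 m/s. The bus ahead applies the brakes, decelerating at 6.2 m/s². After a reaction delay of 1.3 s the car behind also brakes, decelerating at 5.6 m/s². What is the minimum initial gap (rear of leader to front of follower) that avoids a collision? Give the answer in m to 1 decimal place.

Minimum gap ≈ 13.9 m

Leader travels v²/(2a_L) = 100.000 / 12.400 = 8.065 m before stopping.
Follower covers v·t_r = 10.0000 × 1.3 = 13.000 m while reacting, then v²/(2a_F) = 100.000 / 11.200 = 8.929 m while braking, for a total of 13.000 + 8.929 = 21.929 m.
Since a_F ≤ a_L and the follower starts braking later, the follower is never slower than the leader, so the closest approach is when both have stopped.
Minimum gap = 21.929 − 8.065 = 13.864 m.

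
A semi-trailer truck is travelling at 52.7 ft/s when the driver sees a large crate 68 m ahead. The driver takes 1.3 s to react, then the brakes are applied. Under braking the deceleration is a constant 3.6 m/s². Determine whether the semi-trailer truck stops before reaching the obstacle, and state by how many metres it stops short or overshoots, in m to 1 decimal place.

Yes — it stops 11.3 m short of the obstacle

52.7 ft/s × 0.3048 = 16.0630 m/s.
Reaction distance = 16.0630 × 1.3 = 20.882 m.
Braking distance = v²/(2a) = 258.020 / 7.200 = 35.836 m.
Total stopping distance = 20.882 + 35.836 = 56.718 m, vs 68 m available — it stops with 68 − 56.718 = 11.282 m to spare.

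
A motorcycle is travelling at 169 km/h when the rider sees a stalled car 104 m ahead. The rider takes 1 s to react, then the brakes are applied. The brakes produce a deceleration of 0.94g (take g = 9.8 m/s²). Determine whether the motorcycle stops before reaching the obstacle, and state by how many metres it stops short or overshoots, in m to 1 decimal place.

169 km/h ÷ 3.6 = 46.9444 m/s.
a = 0.94 × 9.8 = 9.212 m/s².
Reaction distance = 46.9444 × 1 = 46.944 m.
Braking distance = v²/(2a) = 2203.777 / 18.424 = 119.614 m.
Total stopping distance = 46.944 + 119.614 = 166.558 m, vs 104 m available — it cannot stop in time and overshoots by 166.558 − 104 = 62.558 m.

No — it overshoots by 62.6 m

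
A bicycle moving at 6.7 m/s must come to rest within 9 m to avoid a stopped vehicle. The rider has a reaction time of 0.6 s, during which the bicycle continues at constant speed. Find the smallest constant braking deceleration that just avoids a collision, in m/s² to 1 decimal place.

Required deceleration ≈ 4.5 m/s²

Distance covered during reaction = 6.7000 × 0.6 = 4.020 m.
Distance available for braking: 9 − 4.020 = 4.980 m.
v² = 2a·d ⇒ a = v²/(2d) = 6.7000² / (2 × 4.980) = 44.890 / 9.960 = 4.5070 m/s².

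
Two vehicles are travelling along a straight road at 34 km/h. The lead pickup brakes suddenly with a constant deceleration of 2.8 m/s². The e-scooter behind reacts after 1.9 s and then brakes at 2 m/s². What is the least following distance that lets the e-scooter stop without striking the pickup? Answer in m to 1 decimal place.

34 km/h ÷ 3.6 = 9.4444 m/s.
Leader travels v²/(2a_L) = 89.197 / 5.600 = 15.928 m before stopping.
Follower covers v·t_r = 9.4444 × 1.9 = 17.944 m while reacting, then v²/(2a_F) = 89.197 / 4.000 = 22.299 m while braking, for a total of 17.944 + 22.299 = 40.243 m.
Since a_F ≤ a_L and the follower starts braking later, the follower is never slower than the leader, so the closest approach is when both have stopped.
Minimum gap = 40.243 − 15.928 = 24.315 m.

Minimum gap ≈ 24.3 m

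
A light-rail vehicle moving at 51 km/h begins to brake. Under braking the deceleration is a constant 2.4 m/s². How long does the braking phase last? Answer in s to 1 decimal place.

Braking time ≈ 5.9 s

51 km/h ÷ 3.6 = 14.1667 m/s.
Braking time = v/a = 14.1667 / 2.400 = 5.903 s.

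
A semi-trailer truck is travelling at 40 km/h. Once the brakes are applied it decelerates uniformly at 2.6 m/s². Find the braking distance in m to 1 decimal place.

Braking distance ≈ 23.7 m

40 km/h ÷ 3.6 = 11.1111 m/s.
Braking distance = v²/(2a) = 11.1111² / (2 × 2.600) = 123.457 / 5.200 = 23.742 m.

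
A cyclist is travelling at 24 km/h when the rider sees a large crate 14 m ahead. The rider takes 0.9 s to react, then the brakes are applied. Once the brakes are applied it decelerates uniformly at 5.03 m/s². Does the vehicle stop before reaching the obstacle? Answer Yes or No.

Yes

24 km/h ÷ 3.6 = 6.6667 m/s.
Reaction distance = 6.6667 × 0.9 = 6.000 m.
Braking distance = v²/(2a) = 44.445 / 10.060 = 4.418 m.
Total stopping distance = 6.000 + 4.418 = 10.418 m, vs 14 m available — it stops with 14 − 10.418 = 3.582 m to spare.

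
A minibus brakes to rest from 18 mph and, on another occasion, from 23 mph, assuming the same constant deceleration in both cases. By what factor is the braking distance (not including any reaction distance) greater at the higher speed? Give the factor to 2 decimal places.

Factor ≈ 1.63

Braking distance d = v²/(2a), so with a fixed, d ∝ v².
Factor = (23/18)² = 1.2778² = 1.6328.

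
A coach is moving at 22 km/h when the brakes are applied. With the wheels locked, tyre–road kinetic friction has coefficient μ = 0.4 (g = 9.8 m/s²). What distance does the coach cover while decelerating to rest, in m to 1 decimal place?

22 km/h ÷ 3.6 = 6.1111 m/s.
a = μg = 0.4 × 9.8 = 3.920 m/s².
Braking distance = v²/(2a) = 6.1111² / (2 × 3.920) = 37.346 / 7.840 = 4.764 m.

Braking distance ≈ 4.8 m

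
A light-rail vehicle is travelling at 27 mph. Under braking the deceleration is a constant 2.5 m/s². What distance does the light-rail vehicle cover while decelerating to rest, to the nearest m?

Braking distance ≈ 29 m

27 mph × 0.44704 = 12.0701 m/s.
Braking distance = v²/(2a) = 12.0701² / (2 × 2.500) = 145.687 / 5.000 = 29.137 m.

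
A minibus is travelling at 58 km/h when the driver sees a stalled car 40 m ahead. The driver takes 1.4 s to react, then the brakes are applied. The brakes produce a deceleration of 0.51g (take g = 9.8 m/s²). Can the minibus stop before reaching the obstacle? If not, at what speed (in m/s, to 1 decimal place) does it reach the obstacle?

No — it strikes the obstacle at 9.2 m/s

58 km/h ÷ 3.6 = 16.1111 m/s.
a = 0.51 × 9.8 = 4.998 m/s².
Reaction distance = 16.1111 × 1.4 = 22.556 m.
Braking distance needed to stop: v²/(2a) = 259.568 / 9.996 = 25.967 m, so total needed = 22.556 + 25.967 = 48.523 m > 40 m — it cannot stop.
Distance remaining when braking begins: 40 − 22.556 = 17.444 m.
v² = v₀² − 2a·d = 259.568 − 2 × 4.998 × 17.444 = 85.198 m²/s².
v = √85.198 = 9.230 m/s.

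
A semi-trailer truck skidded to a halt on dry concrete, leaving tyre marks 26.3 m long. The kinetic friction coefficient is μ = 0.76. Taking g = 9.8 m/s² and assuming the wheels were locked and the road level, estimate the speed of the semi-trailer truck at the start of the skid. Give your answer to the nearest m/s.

Initial speed ≈ 20 m/s

Deceleration a = μg = 0.76 × 9.8 = 7.448 m/s².
v = √(2a·d) = √(2 × 7.448 × 26.3) = √391.765 = 19.7931 m/s.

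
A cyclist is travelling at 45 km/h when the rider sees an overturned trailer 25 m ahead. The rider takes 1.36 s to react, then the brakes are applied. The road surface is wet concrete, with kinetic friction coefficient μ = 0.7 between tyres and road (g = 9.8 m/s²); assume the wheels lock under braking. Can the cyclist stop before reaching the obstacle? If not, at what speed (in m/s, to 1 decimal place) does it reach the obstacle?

No — it strikes the obstacle at 6.8 m/s

45 km/h ÷ 3.6 = 12.5000 m/s.
a = μg = 0.7 × 9.8 = 6.860 m/s².
Reaction distance = 12.5000 × 1.36 = 17.000 m.
Braking distance needed to stop: v²/(2a) = 156.250 / 13.720 = 11.388 m, so total needed = 17.000 + 11.388 = 28.388 m > 25 m — it cannot stop.
Distance remaining when braking begins: 25 − 17.000 = 8.000 m.
v² = v₀² − 2a·d = 156.250 − 2 × 6.860 × 8.000 = 46.490 m²/s².
v = √46.490 = 6.818 m/s.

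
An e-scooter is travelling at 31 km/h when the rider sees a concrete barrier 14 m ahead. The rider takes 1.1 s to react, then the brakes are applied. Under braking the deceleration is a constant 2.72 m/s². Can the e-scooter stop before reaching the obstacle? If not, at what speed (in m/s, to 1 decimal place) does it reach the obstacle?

No — it strikes the obstacle at 7.0 m/s

31 km/h ÷ 3.6 = 8.6111 m/s.
Reaction distance = 8.6111 × 1.1 = 9.472 m.
Braking distance needed to stop: v²/(2a) = 74.151 / 5.440 = 13.631 m, so total needed = 9.472 + 13.631 = 23.103 m > 14 m — it cannot stop.
Distance remaining when braking begins: 14 − 9.472 = 4.528 m.
v² = v₀² − 2a·d = 74.151 − 2 × 2.720 × 4.528 = 49.519 m²/s².
v = √49.519 = 7.037 m/s.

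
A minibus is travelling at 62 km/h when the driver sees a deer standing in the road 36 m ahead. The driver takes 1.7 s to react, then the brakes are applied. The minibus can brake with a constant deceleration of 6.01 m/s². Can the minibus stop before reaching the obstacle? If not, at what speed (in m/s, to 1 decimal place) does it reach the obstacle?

No — it strikes the obstacle at 14.7 m/s

62 km/h ÷ 3.6 = 17.2222 m/s.
Reaction distance = 17.2222 × 1.7 = 29.278 m.
Braking distance needed to stop: v²/(2a) = 296.604 / 12.020 = 24.676 m, so total needed = 29.278 + 24.676 = 53.954 m > 36 m — it cannot stop.
Distance remaining when braking begins: 36 − 29.278 = 6.722 m.
v² = v₀² − 2a·d = 296.604 − 2 × 6.010 × 6.722 = 215.806 m²/s².
v = √215.806 = 14.690 m/s.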